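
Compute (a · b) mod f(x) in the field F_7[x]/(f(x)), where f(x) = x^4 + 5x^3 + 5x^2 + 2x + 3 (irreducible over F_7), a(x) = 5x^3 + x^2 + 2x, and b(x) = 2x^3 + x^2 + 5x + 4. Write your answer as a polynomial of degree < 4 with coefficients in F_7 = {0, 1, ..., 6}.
a · b ≡ 3x^3 + 5x^2 + 6x + 3 (mod f(x))

Multiply in F_7[x]: a(x)·b(x) = (5x^3 + x^2 + 2x)·(2x^3 + x^2 + 5x + 4) = 3x^6 + 2x^4 + 6x^3 + x. This has degree ≥ 4, so divide by f(x) over F_7: 3x^6 + 2x^4 + 6x^3 + x = (3x^2 + 6x + 6)·(x^4 + 5x^3 + 5x^2 + 2x + 3) + (3x^3 + 5x^2 + 6x + 3). Hence a·b ≡ 3x^3 + 5x^2 + 6x + 3 (mod f). (F_7[x]/(f) is a field with 7^4 = 2401 elements since f is irreducible of degree 4.)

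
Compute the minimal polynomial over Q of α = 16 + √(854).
m_α(x) = x^2 - 32x - 598

From α - 16 = √(854), squaring gives (α - 16)^2 = 854, i.e. α^2 - 32α + 256 = 854, so α^2 - 32α - 598 = 0. The discriminant of x^2 - 32x - 598 is (-32)^2 - 4·(-598) = 1024 + 2392 = 3416, and 4·(854) is not a perfect square in Q since 854 is squarefree and ≠ 1. Hence x^2 - 32x - 598 is irreducible over Q and is the minimal polynomial of α.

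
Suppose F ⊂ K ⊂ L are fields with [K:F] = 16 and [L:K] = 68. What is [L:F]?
[L:F] = 1088

The tower law says that for any tower of field extensions F ⊂ K ⊂ L with finite degrees, [L:F] = [L:K] · [K:F]. Here this gives [L:F] = 68 · 16 = 1088.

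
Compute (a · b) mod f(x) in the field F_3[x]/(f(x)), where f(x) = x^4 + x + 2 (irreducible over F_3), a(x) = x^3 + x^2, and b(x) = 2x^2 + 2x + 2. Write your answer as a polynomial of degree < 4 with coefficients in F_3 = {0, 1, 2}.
a · b ≡ x^3 + x + 1 (mod f(x))

Multiply in F_3[x]: a(x)·b(x) = (x^3 + x^2)·(2x^2 + 2x + 2) = 2x^5 + x^4 + x^3 + 2x^2. This has degree ≥ 4, so divide by f(x) over F_3: 2x^5 + x^4 + x^3 + 2x^2 = (2x + 1)·(x^4 + x + 2) + (x^3 + x + 1). Hence a·b ≡ x^3 + x + 1 (mod f). (F_3[x]/(f) is a field with 3^4 = 81 elements since f is irreducible of degree 4.)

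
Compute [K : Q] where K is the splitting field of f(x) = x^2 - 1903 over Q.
[K : Q] = 2

f(x) = x^2 - 1903 factors as (x - √1903)(x + √1903). The splitting field is K = Q(√1903). Since 1903 is squarefree and > 1, it is not a perfect square, so x^2 - 1903 is irreducible over Q and [Q(√1903) : Q] = 2. Hence [K : Q] = 2.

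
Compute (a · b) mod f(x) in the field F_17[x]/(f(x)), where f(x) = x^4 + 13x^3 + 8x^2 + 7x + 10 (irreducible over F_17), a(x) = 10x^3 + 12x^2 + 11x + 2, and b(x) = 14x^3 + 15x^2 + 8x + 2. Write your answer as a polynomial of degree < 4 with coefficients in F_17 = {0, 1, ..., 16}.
a · b ≡ 10x^3 + 6x + 11 (mod f(x))

Multiply in F_17[x]: a(x)·b(x) = (10x^3 + 12x^2 + 11x + 2)·(14x^3 + 15x^2 + 8x + 2) = 4x^6 + 12x^5 + 6x^4 + 3x^3 + 6x^2 + 4x + 4. This has degree ≥ 4, so divide by f(x) over F_17: 4x^6 + 12x^5 + 6x^4 + 3x^3 + 6x^2 + 4x + 4 = (4x^2 + 11x + 1)·(x^4 + 13x^3 + 8x^2 + 7x + 10) + (10x^3 + 6x + 11). Hence a·b ≡ 10x^3 + 6x + 11 (mod f). (F_17[x]/(f) is a field with 17^4 = 83521 elements since f is irreducible of degree 4.)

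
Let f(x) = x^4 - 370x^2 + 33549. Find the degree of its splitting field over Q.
[K : Q] = 4

Solving the quadratic in x^2: x^2 = (370 ± √(370^2 - 4·33549))/2 = (370 ± √2704)/2 = (370 ± 52)/2, giving x^2 = 159 or x^2 = 211. So f(x) = (x^2 - 159)(x^2 - 211) and the roots of f are ±√159, ±√211. Hence the splitting field is K = Q(√159, √211). Since 159 and 211 are distinct squarefree integers > 1, their product 33549 is not a perfect square, so √211 ∉ Q(√159). By the tower law [K:Q] = [Q(√159,√211):Q(√159)] · [Q(√159):Q] = 2 · 2 = 4.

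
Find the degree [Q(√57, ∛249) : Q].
[Q(√57, ∛249) : Q] = 6

Let L = Q(√57, ∛249). Since Q(√57) ⊂ L and [Q(√57):Q] = 2, the tower law gives 2 | [L:Q]. Likewise Q(∛249) ⊂ L with [Q(∛249):Q] = 3 (because 249 is not a perfect cube), so 3 | [L:Q]. As gcd(2,3) = 1, [L:Q] is divisible by 6. Conversely L is generated over Q by √57 and ∛249, so [L:Q] ≤ 2·3 = 6. Therefore [Q(√57, ∛249) : Q] = 6.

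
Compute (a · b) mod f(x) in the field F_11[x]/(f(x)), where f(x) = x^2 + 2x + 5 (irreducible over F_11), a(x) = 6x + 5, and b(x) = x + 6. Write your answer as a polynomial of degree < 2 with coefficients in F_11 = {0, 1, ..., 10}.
a · b ≡ 7x (mod f(x))

Multiply in F_11[x]: a(x)·b(x) = (6x + 5)·(x + 6) = 6x^2 + 8x + 8. This has degree ≥ 2, so divide by f(x) over F_11: 6x^2 + 8x + 8 = (6)·(x^2 + 2x + 5) + (7x). Hence a·b ≡ 7x (mod f). (F_11[x]/(f) is a field with 11^2 = 121 elements since f is irreducible of degree 2.)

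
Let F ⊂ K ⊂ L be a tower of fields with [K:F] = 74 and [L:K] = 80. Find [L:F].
[L:F] = 5920

The tower law says that for any tower of field extensions F ⊂ K ⊂ L with finite degrees, [L:F] = [L:K] · [K:F]. Here this gives [L:F] = 80 · 74 = 5920.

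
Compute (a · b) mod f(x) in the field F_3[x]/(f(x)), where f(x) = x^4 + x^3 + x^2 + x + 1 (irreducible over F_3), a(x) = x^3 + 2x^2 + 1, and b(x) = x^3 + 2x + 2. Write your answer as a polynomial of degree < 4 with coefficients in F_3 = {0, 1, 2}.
a · b ≡ 2x^3 + 2x^2 + x + 2 (mod f(x))

Multiply in F_3[x]: a(x)·b(x) = (x^3 + 2x^2 + 1)·(x^3 + 2x + 2) = x^6 + 2x^5 + 2x^4 + x^3 + x^2 + 2x + 2. This has degree ≥ 4, so divide by f(x) over F_3: x^6 + 2x^5 + 2x^4 + x^3 + x^2 + 2x + 2 = (x^2 + x)·(x^4 + x^3 + x^2 + x + 1) + (2x^3 + 2x^2 + x + 2). Hence a·b ≡ 2x^3 + 2x^2 + x + 2 (mod f). (F_3[x]/(f) is a field with 3^4 = 81 elements since f is irreducible of degree 4.)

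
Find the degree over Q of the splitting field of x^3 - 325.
[K : Q] = 6

The roots of x^3 - 325 are ∛325, ω∛325, ω^2∛325 where ω = e^(2πi/3) is a primitive cube root of unity, so K = Q(∛325, ω). Now [Q(∛325):Q] = 3 (since 325 is not a perfect cube, x^3 - 325 is irreducible) and [Q(ω):Q] = 2. Both 2 and 3 divide [K:Q], and [K:Q] ≤ 3·2 = 6, so [K:Q] = 6. (Equivalently: Q(∛325) ⊂ R but ω ∉ R, so [K : Q(∛325)] = 2.)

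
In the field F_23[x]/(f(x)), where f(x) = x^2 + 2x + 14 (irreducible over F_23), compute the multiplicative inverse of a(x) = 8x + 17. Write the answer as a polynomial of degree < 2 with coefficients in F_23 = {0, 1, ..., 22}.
a(x)^(-1) ≡ 11x + 13 (mod f(x))

Since f is irreducible over F_23, F_23[x]/(f) is a field and a(x) ≠ 0 has an inverse. Apply the extended Euclidean algorithm to f(x) and a(x) in F_23[x]: f(x) = (3x + 14)·a(x) + (6). The last nonzero remainder is the constant 6 = gcd(f, a) in F_23. Back-substituting through the division chain expresses 6 = s(x)·a(x) + t(x)·f(x) with s(x) ≡ 20x + 9 (mod f), so (20x + 9)·a(x) ≡ 6 (mod f). Multiplying by 6^(-1) ≡ 4 in F_23 gives a(x)^(-1) ≡ 4·(20x + 9) ≡ 11x + 13 (mod f). Check: (8x + 17)·(11x + 13) = 19x^2 + 15x + 14 ≡ 1 (mod x^2 + 2x + 14).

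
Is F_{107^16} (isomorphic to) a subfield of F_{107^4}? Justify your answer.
No: F_{107^16} is not a subfield of F_{107^4}

F_{p^m} embeds in F_{p^n} iff m | n. Here 16 ∤ 4 (since 4 = 0·16 + 4 with remainder 4 ≠ 0), so F_{107^16} is not a subfield of F_{107^4}. Equivalently: if it were, the tower law would give 16 = [F_{107^16}:F_107] dividing [F_{107^4}:F_107] = 4, contradiction.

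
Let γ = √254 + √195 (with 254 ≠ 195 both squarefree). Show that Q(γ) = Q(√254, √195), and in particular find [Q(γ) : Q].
[Q(γ) : Q] = 4 (equivalently, Q(γ) = Q(√254, √195))

Obviously Q(γ) ⊆ Q(√254, √195), and [Q(√254, √195):Q] = 4 (since 254, 195 are distinct squarefree integers > 1 with 49530 not a perfect square). To show equality we compute the minimal polynomial of γ. From γ = √254 + √195: γ^2 = 254 + 2√(49530) + 195 = 449 + 2√(49530), so γ^2 - 449 = 2√(49530); squaring, (γ^2 - 449)^2 = 4·49530, i.e. γ^4 - 898γ^2 + 201601 - 198120 = 0, i.e. γ^4 - 898γ^2 + 3481 = 0. So γ is a root of x^4 - 898x^2 + 3481. This polynomial is irreducible over Q: it has no rational root (each ±√254 ± √195 is irrational), and any factorization into two quadratics over Q would force √(49530) ∈ Q (pairing opposite roots) or √254, √195 ∈ Q (other pairings), all impossible. Hence [Q(γ):Q] = 4 = [Q(√254, √195):Q], so Q(γ) = Q(√254, √195).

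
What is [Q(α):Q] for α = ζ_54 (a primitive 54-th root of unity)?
[Q(α):Q] = 18

The minimal polynomial of ζ_54 over Q is the 54-th cyclotomic polynomial Φ_54(x), which is irreducible over Q and has degree φ(54) = 18. Hence [Q(α):Q] = φ(54) = 18.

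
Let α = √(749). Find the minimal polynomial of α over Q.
m_α(x) = x^2 - 749

α satisfies α^2 - 749 = 0, so x^2 - 749 annihilates α. Since d = 749 is squarefree and ≠ 1, it is not a perfect square in Q, so x^2 - 749 has no rational root and is therefore irreducible over Q (a degree-2 polynomial over a field is irreducible iff it has no root). Hence m_α(x) = x^2 - 749.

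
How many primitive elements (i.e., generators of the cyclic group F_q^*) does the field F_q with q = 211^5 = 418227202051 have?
There are φ(418227202050) = 95524224000 primitive elements

F_q^* is cyclic of order q - 1 = 418227202050. A cyclic group of order m has exactly φ(m) generators. Here m = 418227202050 = 2 · 3 · 5^2 · 7 · 1361 · 292661, so the number of primitive elements is φ(418227202050) = 95524224000.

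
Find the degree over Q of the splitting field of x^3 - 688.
[K : Q] = 6

The roots of x^3 - 688 are ∛688, ω∛688, ω^2∛688 where ω = e^(2πi/3) is a primitive cube root of unity, so K = Q(∛688, ω). Now [Q(∛688):Q] = 3 (since 688 is not a perfect cube, x^3 - 688 is irreducible) and [Q(ω):Q] = 2. Both 2 and 3 divide [K:Q], and [K:Q] ≤ 3·2 = 6, so [K:Q] = 6. (Equivalently: Q(∛688) ⊂ R but ω ∉ R, so [K : Q(∛688)] = 2.)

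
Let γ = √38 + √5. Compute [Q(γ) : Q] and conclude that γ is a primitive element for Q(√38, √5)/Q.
[Q(γ) : Q] = 4 (equivalently, Q(γ) = Q(√38, √5))

Obviously Q(γ) ⊆ Q(√38, √5), and [Q(√38, √5):Q] = 4 (since 38, 5 are distinct squarefree integers > 1 with 190 not a perfect square). To show equality we compute the minimal polynomial of γ. From γ = √38 + √5: γ^2 = 38 + 2√(190) + 5 = 43 + 2√(190), so γ^2 - 43 = 2√(190); squaring, (γ^2 - 43)^2 = 4·190, i.e. γ^4 - 86γ^2 + 1849 - 760 = 0, i.e. γ^4 - 86γ^2 + 1089 = 0. So γ is a root of x^4 - 86x^2 + 1089. This polynomial is irreducible over Q: it has no rational root (each ±√38 ± √5 is irrational), and any factorization into two quadratics over Q would force √(190) ∈ Q (pairing opposite roots) or √38, √5 ∈ Q (other pairings), all impossible. Hence [Q(γ):Q] = 4 = [Q(√38, √5):Q], so Q(γ) = Q(√38, √5).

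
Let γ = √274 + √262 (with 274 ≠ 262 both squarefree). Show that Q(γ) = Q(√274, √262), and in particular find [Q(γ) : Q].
[Q(γ) : Q] = 4 (equivalently, Q(γ) = Q(√274, √262))

Obviously Q(γ) ⊆ Q(√274, √262), and [Q(√274, √262):Q] = 4 (since 274, 262 are distinct squarefree integers > 1 with 71788 not a perfect square). To show equality we compute the minimal polynomial of γ. From γ = √274 + √262: γ^2 = 274 + 2√(71788) + 262 = 536 + 2√(71788), so γ^2 - 536 = 2√(71788); squaring, (γ^2 - 536)^2 = 4·71788, i.e. γ^4 - 1072γ^2 + 287296 - 287152 = 0, i.e. γ^4 - 1072γ^2 + 144 = 0. So γ is a root of x^4 - 1072x^2 + 144. This polynomial is irreducible over Q: it has no rational root (each ±√274 ± √262 is irrational), and any factorization into two quadratics over Q would force √(71788) ∈ Q (pairing opposite roots) or √274, √262 ∈ Q (other pairings), all impossible. Hence [Q(γ):Q] = 4 = [Q(√274, √262):Q], so Q(γ) = Q(√274, √262).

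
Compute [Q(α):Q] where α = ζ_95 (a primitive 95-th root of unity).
[Q(α):Q] = 72

The minimal polynomial of ζ_95 over Q is the 95-th cyclotomic polynomial Φ_95(x), which is irreducible over Q and has degree φ(95) = 72. Hence [Q(α):Q] = φ(95) = 72.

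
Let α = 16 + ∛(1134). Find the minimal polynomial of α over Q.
m_α(x) = x^3 - 48x^2 + 768x - 5230

Set β = α - 16 = ∛(1134), so β^3 = 1134. Then (α - 16)^3 - 1134 = 0, i.e. α is a root of g(x) = (x - 16)^3 - 1134 = x^3 - 48x^2 + 768x - 5230. Since g(x) = h(x - 16) where h(x) = x^3 - 1134, and h is irreducible over Q (because 1134 is not a perfect cube, so h has no rational root, and a monic cubic with no rational root is irreducible), g is also irreducible (irreducibility is preserved under the substitution x → x - 16). Hence m_α(x) = x^3 - 48x^2 + 768x - 5230.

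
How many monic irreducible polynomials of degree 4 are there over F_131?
There are 73620690 monic irreducible polynomials of degree 4 over F_131

Each element of F_{131^4} that lies in no proper subfield is a root of exactly one monic irreducible of degree 4 over F_131, and each such polynomial has 4 distinct roots in F_{131^4}. By Möbius inversion the count is N_131(4) = (1/4) Σ_{d|4} μ(4/d) · 131^d = (1/4)(μ(4)·131^1 + μ(2)·131^2 + μ(1)·131^4) = 294482760/4 = 73620690.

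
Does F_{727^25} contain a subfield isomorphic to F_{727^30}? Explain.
No: F_{727^30} is not a subfield of F_{727^25}

F_{p^m} embeds in F_{p^n} iff m | n. Here 30 ∤ 25 (since 25 = 0·30 + 25 with remainder 25 ≠ 0), so F_{727^30} is not a subfield of F_{727^25}. Equivalently: if it were, the tower law would give 30 = [F_{727^30}:F_727] dividing [F_{727^25}:F_727] = 25, contradiction.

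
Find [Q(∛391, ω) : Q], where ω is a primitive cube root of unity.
[Q(∛391, ω) : Q] = 6

[Q(∛391):Q] = 3 (min poly x^3 - 391, irreducible since 391 is not a perfect cube). [Q(ω):Q] = 2 (min poly x^2 + x + 1). Since Q(∛391) ⊂ R and ω ∉ R, we have ω ∉ Q(∛391), so x^2 + x + 1 remains irreducible over Q(∛391) and [Q(∛391, ω) : Q(∛391)] = 2. By the tower law, [Q(∛391, ω) : Q] = 3 · 2 = 6. (In fact Q(∛391, ω) is the splitting field of x^3 - 391 over Q.)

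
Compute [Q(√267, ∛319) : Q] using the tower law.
[Q(√267, ∛319) : Q] = 6

Let L = Q(√267, ∛319). Since Q(√267) ⊂ L and [Q(√267):Q] = 2, the tower law gives 2 | [L:Q]. Likewise Q(∛319) ⊂ L with [Q(∛319):Q] = 3 (because 319 is not a perfect cube), so 3 | [L:Q]. As gcd(2,3) = 1, [L:Q] is divisible by 6. Conversely L is generated over Q by √267 and ∛319, so [L:Q] ≤ 2·3 = 6. Therefore [Q(√267, ∛319) : Q] = 6.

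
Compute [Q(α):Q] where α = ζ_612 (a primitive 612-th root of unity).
[Q(α):Q] = 192

The minimal polynomial of ζ_612 over Q is the 612-th cyclotomic polynomial Φ_612(x), which is irreducible over Q and has degree φ(612) = 192. Hence [Q(α):Q] = φ(612) = 192.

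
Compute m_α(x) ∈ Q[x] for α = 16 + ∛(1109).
m_α(x) = x^3 - 48x^2 + 768x - 5205

Set β = α - 16 = ∛(1109), so β^3 = 1109. Then (α - 16)^3 - 1109 = 0, i.e. α is a root of g(x) = (x - 16)^3 - 1109 = x^3 - 48x^2 + 768x - 5205. Since g(x) = h(x - 16) where h(x) = x^3 - 1109, and h is irreducible over Q (because 1109 is not a perfect cube, so h has no rational root, and a monic cubic with no rational root is irreducible), g is also irreducible (irreducibility is preserved under the substitution x → x - 16). Hence m_α(x) = x^3 - 48x^2 + 768x - 5205.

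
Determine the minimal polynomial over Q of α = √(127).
m_α(x) = x^2 - 127

α satisfies α^2 - 127 = 0, so x^2 - 127 annihilates α. Since d = 127 is squarefree and ≠ 1, it is not a perfect square in Q, so x^2 - 127 has no rational root and is therefore irreducible over Q (a degree-2 polynomial over a field is irreducible iff it has no root). Hence m_α(x) = x^2 - 127.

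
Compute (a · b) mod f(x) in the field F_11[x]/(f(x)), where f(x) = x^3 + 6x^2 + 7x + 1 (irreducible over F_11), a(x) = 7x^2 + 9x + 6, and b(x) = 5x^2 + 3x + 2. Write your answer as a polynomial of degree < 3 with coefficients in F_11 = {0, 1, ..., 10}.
a · b ≡ 8x^2 + 8x + 2 (mod f(x))

Multiply in F_11[x]: a(x)·b(x) = (7x^2 + 9x + 6)·(5x^2 + 3x + 2) = 2x^4 + 5x^2 + 3x + 1. This has degree ≥ 3, so divide by f(x) over F_11: 2x^4 + 5x^2 + 3x + 1 = (2x + 10)·(x^3 + 6x^2 + 7x + 1) + (8x^2 + 8x + 2). Hence a·b ≡ 8x^2 + 8x + 2 (mod f). (F_11[x]/(f) is a field with 11^3 = 1331 elements since f is irreducible of degree 3.)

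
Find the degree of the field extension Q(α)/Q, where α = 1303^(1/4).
[Q(α):Q] = 4

α is a root of x^4 - 1303. By Eisenstein's criterion at the prime p = 1303 (which divides the constant term 1303 but p^2 = 1697809 does not, since 1303 is squarefree), x^4 - 1303 is irreducible over Q. Hence [Q(α):Q] = 4.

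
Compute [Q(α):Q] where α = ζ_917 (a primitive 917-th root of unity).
[Q(α):Q] = 780

The minimal polynomial of ζ_917 over Q is the 917-th cyclotomic polynomial Φ_917(x), which is irreducible over Q and has degree φ(917) = 780. Hence [Q(α):Q] = φ(917) = 780.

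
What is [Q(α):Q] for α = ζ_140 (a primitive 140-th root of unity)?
[Q(α):Q] = 48

The minimal polynomial of ζ_140 over Q is the 140-th cyclotomic polynomial Φ_140(x), which is irreducible over Q and has degree φ(140) = 48. Hence [Q(α):Q] = φ(140) = 48.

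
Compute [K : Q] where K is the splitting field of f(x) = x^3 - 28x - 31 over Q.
[K : Q] = 6

By the rational root test, any rational root of the monic integer polynomial f(x) = x^3 - 28x - 31 must be an integer dividing the constant term -31, i.e. one of ±{1, 31}. Evaluating: f(1) = -58, f(-1) = -4, f(31) = 28892, f(-31) = -28954; none is 0, so f has no rational root and is therefore irreducible over Q (a cubic with no linear factor over a field is irreducible). For an irreducible cubic, the Galois group is A_3 or S_3 according as the discriminant disc(f) = -4a^3 - 27b^2 = -4·(-28)^3 - 27·(-31)^2 = 61861 is or is not a square in Q. Here disc(f) = 61861 is not a perfect square in Q, so the Galois group of f over Q is not contained in A_3 and must be all of S_3. The splitting field has degree |S_3| = 6 over Q, so [K : Q] = 6.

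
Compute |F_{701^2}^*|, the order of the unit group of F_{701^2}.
|F_{701^2}^*| = 491400

F_{701^2} has 701^2 = 491401 elements; its multiplicative group consists of all nonzero elements, so |F_{701^2}^*| = 491401 - 1 = 491400. (It is cyclic since any finite subgroup of the multiplicative group of a field is cyclic.)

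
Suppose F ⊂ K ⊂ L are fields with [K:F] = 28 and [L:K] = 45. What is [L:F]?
[L:F] = 1260

The tower law says that for any tower of field extensions F ⊂ K ⊂ L with finite degrees, [L:F] = [L:K] · [K:F]. Here this gives [L:F] = 45 · 28 = 1260.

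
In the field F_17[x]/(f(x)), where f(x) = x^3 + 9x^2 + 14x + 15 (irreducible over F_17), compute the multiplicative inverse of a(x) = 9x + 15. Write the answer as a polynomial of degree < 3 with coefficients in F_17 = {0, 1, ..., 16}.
a(x)^(-1) ≡ 7x^2 + 6x + 3 (mod f(x))

Since f is irreducible over F_17, F_17[x]/(f) is a field and a(x) ≠ 0 has an inverse. Apply the extended Euclidean algorithm to f(x) and a(x) in F_17[x]: f(x) = (2x^2 + 9x + 13)·a(x) + (7). The last nonzero remainder is the constant 7 = gcd(f, a) in F_17. Back-substituting through the division chain expresses 7 = s(x)·a(x) + t(x)·f(x) with s(x) ≡ 15x^2 + 8x + 4 (mod f), so (15x^2 + 8x + 4)·a(x) ≡ 7 (mod f). Multiplying by 7^(-1) ≡ 5 in F_17 gives a(x)^(-1) ≡ 5·(15x^2 + 8x + 4) ≡ 7x^2 + 6x + 3 (mod f). Check: (9x + 15)·(7x^2 + 6x + 3) = 12x^3 + 6x^2 + 15x + 11 ≡ 1 (mod x^3 + 9x^2 + 14x + 15).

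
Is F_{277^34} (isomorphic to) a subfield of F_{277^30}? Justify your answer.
No: F_{277^34} is not a subfield of F_{277^30}

F_{p^m} embeds in F_{p^n} iff m | n. Here 34 ∤ 30 (since 30 = 0·34 + 30 with remainder 30 ≠ 0), so F_{277^34} is not a subfield of F_{277^30}. Equivalently: if it were, the tower law would give 34 = [F_{277^34}:F_277] dividing [F_{277^30}:F_277] = 30, contradiction.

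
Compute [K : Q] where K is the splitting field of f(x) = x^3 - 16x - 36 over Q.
[K : Q] = 6

By the rational root test, any rational root of the monic integer polynomial f(x) = x^3 - 16x - 36 must be an integer dividing the constant term -36, i.e. one of ±{1, 2, 3, 4, 6, 9, 12, 18, 36}. Evaluating: f(1) = -51, f(-1) = -21, f(2) = -60, f(-2) = -12, f(3) = -57, f(-3) = -15, f(4) = -36, f(-4) = -36, f(6) = 84, f(-6) = -156, f(9) = 549, f(-9) = -621, f(12) = 1500, f(-12) = -1572, f(18) = 5508, f(-18) = -5580, f(36) = 46044, f(-36) = -46116; none is 0, so f has no rational root and is therefore irreducible over Q (a cubic with no linear factor over a field is irreducible). For an irreducible cubic, the Galois group is A_3 or S_3 according as the discriminant disc(f) = -4a^3 - 27b^2 = -4·(-16)^3 - 27·(-36)^2 = -18608 is or is not a square in Q. Here disc(f) = -18608 is not a perfect square in Q, so the Galois group of f over Q is not contained in A_3 and must be all of S_3. The splitting field has degree |S_3| = 6 over Q, so [K : Q] = 6.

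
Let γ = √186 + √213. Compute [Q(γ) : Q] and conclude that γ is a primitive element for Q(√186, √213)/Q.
[Q(γ) : Q] = 4 (equivalently, Q(γ) = Q(√186, √213))

Obviously Q(γ) ⊆ Q(√186, √213), and [Q(√186, √213):Q] = 4 (since 186, 213 are distinct squarefree integers > 1 with 39618 not a perfect square). To show equality we compute the minimal polynomial of γ. From γ = √186 + √213: γ^2 = 186 + 2√(39618) + 213 = 399 + 2√(39618), so γ^2 - 399 = 2√(39618); squaring, (γ^2 - 399)^2 = 4·39618, i.e. γ^4 - 798γ^2 + 159201 - 158472 = 0, i.e. γ^4 - 798γ^2 + 729 = 0. So γ is a root of x^4 - 798x^2 + 729. This polynomial is irreducible over Q: it has no rational root (each ±√186 ± √213 is irrational), and any factorization into two quadratics over Q would force √(39618) ∈ Q (pairing opposite roots) or √186, √213 ∈ Q (other pairings), all impossible. Hence [Q(γ):Q] = 4 = [Q(√186, √213):Q], so Q(γ) = Q(√186, √213).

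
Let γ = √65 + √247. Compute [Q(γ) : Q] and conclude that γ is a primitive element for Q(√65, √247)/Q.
[Q(γ) : Q] = 4 (equivalently, Q(γ) = Q(√65, √247))

Obviously Q(γ) ⊆ Q(√65, √247), and [Q(√65, √247):Q] = 4 (since 65, 247 are distinct squarefree integers > 1 with 16055 not a perfect square). To show equality we compute the minimal polynomial of γ. From γ = √65 + √247: γ^2 = 65 + 2√(16055) + 247 = 312 + 2√(16055), so γ^2 - 312 = 2√(16055); squaring, (γ^2 - 312)^2 = 4·16055, i.e. γ^4 - 624γ^2 + 97344 - 64220 = 0, i.e. γ^4 - 624γ^2 + 33124 = 0. So γ is a root of x^4 - 624x^2 + 33124. This polynomial is irreducible over Q: it has no rational root (each ±√65 ± √247 is irrational), and any factorization into two quadratics over Q would force √(16055) ∈ Q (pairing opposite roots) or √65, √247 ∈ Q (other pairings), all impossible. Hence [Q(γ):Q] = 4 = [Q(√65, √247):Q], so Q(γ) = Q(√65, √247).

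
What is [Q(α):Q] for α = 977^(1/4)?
[Q(α):Q] = 4

α is a root of x^4 - 977. By Eisenstein's criterion at the prime p = 977 (which divides the constant term 977 but p^2 = 954529 does not, since 977 is squarefree), x^4 - 977 is irreducible over Q. Hence [Q(α):Q] = 4.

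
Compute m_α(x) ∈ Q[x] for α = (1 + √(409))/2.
m_α(x) = x^2 - x - 102

From 2α - 1 = √(409), squaring gives (2α - 1)^2 = 409, i.e. 4α^2 - 4α + 1 = 409, so α^2 - α + (1 - 409)/4 = 0. Since 409 ≡ 1 (mod 4), (1 - 409)/4 = -102 ∈ Z. The polynomial x^2 - x - 102 has discriminant 1 - 4·(-102) = 409, which is not a perfect square in Q (d = 409 is squarefree and ≠ 1), so x^2 - x - 102 is irreducible over Q. It is the minimal polynomial of α.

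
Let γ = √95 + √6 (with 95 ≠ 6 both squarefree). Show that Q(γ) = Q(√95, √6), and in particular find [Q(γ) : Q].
[Q(γ) : Q] = 4 (equivalently, Q(γ) = Q(√95, √6))

Obviously Q(γ) ⊆ Q(√95, √6), and [Q(√95, √6):Q] = 4 (since 95, 6 are distinct squarefree integers > 1 with 570 not a perfect square). To show equality we compute the minimal polynomial of γ. From γ = √95 + √6: γ^2 = 95 + 2√(570) + 6 = 101 + 2√(570), so γ^2 - 101 = 2√(570); squaring, (γ^2 - 101)^2 = 4·570, i.e. γ^4 - 202γ^2 + 10201 - 2280 = 0, i.e. γ^4 - 202γ^2 + 7921 = 0. So γ is a root of x^4 - 202x^2 + 7921. This polynomial is irreducible over Q: it has no rational root (each ±√95 ± √6 is irrational), and any factorization into two quadratics over Q would force √(570) ∈ Q (pairing opposite roots) or √95, √6 ∈ Q (other pairings), all impossible. Hence [Q(γ):Q] = 4 = [Q(√95, √6):Q], so Q(γ) = Q(√95, √6).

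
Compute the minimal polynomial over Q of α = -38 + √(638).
m_α(x) = x^2 + 76x + 806

From α + 38 = √(638), squaring gives (α + 38)^2 = 638, i.e. α^2 + 76α + 1444 = 638, so α^2 + 76α + 806 = 0. The discriminant of x^2 + 76x + 806 is (76)^2 - 4·(806) = 5776 - 3224 = 2552, and 4·(638) is not a perfect square in Q since 638 is squarefree and ≠ 1. Hence x^2 + 76x + 806 is irreducible over Q and is the minimal polynomial of α.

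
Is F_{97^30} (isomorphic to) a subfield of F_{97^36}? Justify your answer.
No: F_{97^30} is not a subfield of F_{97^36}

F_{p^m} embeds in F_{p^n} iff m | n. Here 30 ∤ 36 (since 36 = 1·30 + 6 with remainder 6 ≠ 0), so F_{97^30} is not a subfield of F_{97^36}. Equivalently: if it were, the tower law would give 30 = [F_{97^30}:F_97] dividing [F_{97^36}:F_97] = 36, contradiction.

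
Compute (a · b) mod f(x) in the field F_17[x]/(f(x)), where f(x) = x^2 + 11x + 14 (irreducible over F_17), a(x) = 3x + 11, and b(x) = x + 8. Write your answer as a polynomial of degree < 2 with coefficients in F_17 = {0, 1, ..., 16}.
a · b ≡ 2x + 12 (mod f(x))

Multiply in F_17[x]: a(x)·b(x) = (3x + 11)·(x + 8) = 3x^2 + x + 3. This has degree ≥ 2, so divide by f(x) over F_17: 3x^2 + x + 3 = (3)·(x^2 + 11x + 14) + (2x + 12). Hence a·b ≡ 2x + 12 (mod f). (F_17[x]/(f) is a field with 17^2 = 289 elements since f is irreducible of degree 2.)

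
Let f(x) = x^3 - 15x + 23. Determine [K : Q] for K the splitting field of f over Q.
[K : Q] = 6

By the rational root test, any rational root of the monic integer polynomial f(x) = x^3 - 15x + 23 must be an integer dividing the constant term 23, i.e. one of ±{1, 23}. Evaluating: f(1) = 9, f(-1) = 37, f(23) = 11845, f(-23) = -11799; none is 0, so f has no rational root and is therefore irreducible over Q (a cubic with no linear factor over a field is irreducible). For an irreducible cubic, the Galois group is A_3 or S_3 according as the discriminant disc(f) = -4a^3 - 27b^2 = -4·(-15)^3 - 27·(23)^2 = -783 is or is not a square in Q. Here disc(f) = -783 is not a perfect square in Q, so the Galois group of f over Q is not contained in A_3 and must be all of S_3. The splitting field has degree |S_3| = 6 over Q, so [K : Q] = 6.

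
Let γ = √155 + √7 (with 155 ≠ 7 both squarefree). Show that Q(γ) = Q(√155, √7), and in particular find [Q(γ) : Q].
[Q(γ) : Q] = 4 (equivalently, Q(γ) = Q(√155, √7))

Obviously Q(γ) ⊆ Q(√155, √7), and [Q(√155, √7):Q] = 4 (since 155, 7 are distinct squarefree integers > 1 with 1085 not a perfect square). To show equality we compute the minimal polynomial of γ. From γ = √155 + √7: γ^2 = 155 + 2√(1085) + 7 = 162 + 2√(1085), so γ^2 - 162 = 2√(1085); squaring, (γ^2 - 162)^2 = 4·1085, i.e. γ^4 - 324γ^2 + 26244 - 4340 = 0, i.e. γ^4 - 324γ^2 + 21904 = 0. So γ is a root of x^4 - 324x^2 + 21904. This polynomial is irreducible over Q: it has no rational root (each ±√155 ± √7 is irrational), and any factorization into two quadratics over Q would force √(1085) ∈ Q (pairing opposite roots) or √155, √7 ∈ Q (other pairings), all impossible. Hence [Q(γ):Q] = 4 = [Q(√155, √7):Q], so Q(γ) = Q(√155, √7).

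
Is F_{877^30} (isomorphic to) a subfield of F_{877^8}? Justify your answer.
No: F_{877^30} is not a subfield of F_{877^8}

F_{p^m} embeds in F_{p^n} iff m | n. Here 30 ∤ 8 (since 8 = 0·30 + 8 with remainder 8 ≠ 0), so F_{877^30} is not a subfield of F_{877^8}. Equivalently: if it were, the tower law would give 30 = [F_{877^30}:F_877] dividing [F_{877^8}:F_877] = 8, contradiction.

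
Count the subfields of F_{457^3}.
F_{457^3} has 2 subfields

The subfields of F_{p^n} are exactly the fields F_{p^d} for d | n (each is the fixed field of the unique index-d subgroup of Gal(F_{p^n}/F_p) ≅ Z/nZ). The divisors of n = 3 are {1, 3}, giving 2 subfields: F_{457^1}, F_{457^3}.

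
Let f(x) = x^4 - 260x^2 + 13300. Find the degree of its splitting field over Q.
[K : Q] = 4

Solving the quadratic in x^2: x^2 = (260 ± √(260^2 - 4·13300))/2 = (260 ± √14400)/2 = (260 ± 120)/2, giving x^2 = 190 or x^2 = 70. So f(x) = (x^2 - 190)(x^2 - 70) and the roots of f are ±√190, ±√70. Hence the splitting field is K = Q(√190, √70). Since 190 and 70 are distinct squarefree integers > 1, their product 13300 is not a perfect square, so √70 ∉ Q(√190). By the tower law [K:Q] = [Q(√190,√70):Q(√190)] · [Q(√190):Q] = 2 · 2 = 4.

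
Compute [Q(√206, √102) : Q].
[Q(√206, √102) : Q] = 4

[Q(√206):Q] = 2 (min poly x^2 - 206, irreducible since 206 is squarefree > 1). For the top step, suppose √102 ∈ Q(√206), say √102 = c + d√206 with c, d ∈ Q. Squaring: 102 = c^2 + 206d^2 + 2cd√206. Since √206 ∉ Q this forces 2cd = 0. If d = 0 then √102 = c ∈ Q, contradicting 102 squarefree > 1. If c = 0 then 102 = 206d^2, so 206·102 = (206d)^2 is a perfect square in Q — but 206·102 = 21012 is not a perfect square (since 206 and 102 are distinct squarefree integers). Contradiction. Hence √102 ∉ Q(√206), so x^2 - 102 stays irreducible over Q(√206) and [Q(√206, √102) : Q(√206)] = 2. By the tower law, [Q(√206, √102) : Q] = 2 · 2 = 4.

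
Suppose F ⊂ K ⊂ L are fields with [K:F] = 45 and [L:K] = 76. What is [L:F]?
[L:F] = 3420

The tower law says that for any tower of field extensions F ⊂ K ⊂ L with finite degrees, [L:F] = [L:K] · [K:F]. Here this gives [L:F] = 76 · 45 = 3420.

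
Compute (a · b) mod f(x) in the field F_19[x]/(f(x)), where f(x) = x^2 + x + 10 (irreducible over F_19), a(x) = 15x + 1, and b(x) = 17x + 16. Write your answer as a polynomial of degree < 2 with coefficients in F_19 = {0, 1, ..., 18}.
a · b ≡ 2x + 12 (mod f(x))

Multiply in F_19[x]: a(x)·b(x) = (15x + 1)·(17x + 16) = 8x^2 + 10x + 16. This has degree ≥ 2, so divide by f(x) over F_19: 8x^2 + 10x + 16 = (8)·(x^2 + x + 10) + (2x + 12). Hence a·b ≡ 2x + 12 (mod f). (F_19[x]/(f) is a field with 19^2 = 361 elements since f is irreducible of degree 2.)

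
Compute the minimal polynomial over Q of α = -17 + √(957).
m_α(x) = x^2 + 34x - 668

From α + 17 = √(957), squaring gives (α + 17)^2 = 957, i.e. α^2 + 34α + 289 = 957, so α^2 + 34α - 668 = 0. The discriminant of x^2 + 34x - 668 is (34)^2 - 4·(-668) = 1156 + 2672 = 3828, and 4·(957) is not a perfect square in Q since 957 is squarefree and ≠ 1. Hence x^2 + 34x - 668 is irreducible over Q and is the minimal polynomial of α.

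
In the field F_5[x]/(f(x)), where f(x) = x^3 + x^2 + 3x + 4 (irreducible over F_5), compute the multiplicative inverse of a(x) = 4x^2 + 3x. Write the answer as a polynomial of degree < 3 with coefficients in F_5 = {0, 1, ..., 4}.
a(x)^(-1) ≡ 4x + 1 (mod f(x))

Since f is irreducible over F_5, F_5[x]/(f) is a field and a(x) ≠ 0 has an inverse. Apply the extended Euclidean algorithm to f(x) and a(x) in F_5[x]: f(x) = (4x + 1)·a(x) + (4). The last nonzero remainder is the constant 4 = gcd(f, a) in F_5. Back-substituting through the division chain expresses 4 = s(x)·a(x) + t(x)·f(x) with s(x) ≡ x + 4 (mod f), so (x + 4)·a(x) ≡ 4 (mod f). Multiplying by 4^(-1) ≡ 4 in F_5 gives a(x)^(-1) ≡ 4·(x + 4) ≡ 4x + 1 (mod f). Check: (4x^2 + 3x)·(4x + 1) = x^3 + x^2 + 3x ≡ 1 (mod x^3 + x^2 + 3x + 4).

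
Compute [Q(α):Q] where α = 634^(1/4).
[Q(α):Q] = 4

α is a root of x^4 - 634. By Eisenstein's criterion at the prime p = 2 (which divides the constant term 634 but p^2 = 4 does not, since 634 is squarefree), x^4 - 634 is irreducible over Q. Hence [Q(α):Q] = 4.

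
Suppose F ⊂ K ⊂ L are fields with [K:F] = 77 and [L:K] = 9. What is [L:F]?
[L:F] = 693

The tower law says that for any tower of field extensions F ⊂ K ⊂ L with finite degrees, [L:F] = [L:K] · [K:F]. Here this gives [L:F] = 9 · 77 = 693.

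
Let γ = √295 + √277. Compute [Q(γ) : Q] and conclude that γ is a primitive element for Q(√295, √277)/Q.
[Q(γ) : Q] = 4 (equivalently, Q(γ) = Q(√295, √277))

Obviously Q(γ) ⊆ Q(√295, √277), and [Q(√295, √277):Q] = 4 (since 295, 277 are distinct squarefree integers > 1 with 81715 not a perfect square). To show equality we compute the minimal polynomial of γ. From γ = √295 + √277: γ^2 = 295 + 2√(81715) + 277 = 572 + 2√(81715), so γ^2 - 572 = 2√(81715); squaring, (γ^2 - 572)^2 = 4·81715, i.e. γ^4 - 1144γ^2 + 327184 - 326860 = 0, i.e. γ^4 - 1144γ^2 + 324 = 0. So γ is a root of x^4 - 1144x^2 + 324. This polynomial is irreducible over Q: it has no rational root (each ±√295 ± √277 is irrational), and any factorization into two quadratics over Q would force √(81715) ∈ Q (pairing opposite roots) or √295, √277 ∈ Q (other pairings), all impossible. Hence [Q(γ):Q] = 4 = [Q(√295, √277):Q], so Q(γ) = Q(√295, √277).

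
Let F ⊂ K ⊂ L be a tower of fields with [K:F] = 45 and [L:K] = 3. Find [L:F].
[L:F] = 135

The tower law says that for any tower of field extensions F ⊂ K ⊂ L with finite degrees, [L:F] = [L:K] · [K:F]. Here this gives [L:F] = 3 · 45 = 135.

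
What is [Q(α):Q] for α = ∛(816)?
[Q(α):Q] = 3

The minimal polynomial of α is x^3 - 816, irreducible over Q since 816 is not a perfect cube (so x^3 - 816 has no rational root). Hence [Q(α):Q] = deg(m_α) = 3.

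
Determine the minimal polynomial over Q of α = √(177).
m_α(x) = x^2 - 177

α satisfies α^2 - 177 = 0, so x^2 - 177 annihilates α. Since d = 177 is squarefree and ≠ 1, it is not a perfect square in Q, so x^2 - 177 has no rational root and is therefore irreducible over Q (a degree-2 polynomial over a field is irreducible iff it has no root). Hence m_α(x) = x^2 - 177.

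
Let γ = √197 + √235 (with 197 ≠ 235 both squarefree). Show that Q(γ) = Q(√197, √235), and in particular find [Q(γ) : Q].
[Q(γ) : Q] = 4 (equivalently, Q(γ) = Q(√197, √235))

Obviously Q(γ) ⊆ Q(√197, √235), and [Q(√197, √235):Q] = 4 (since 197, 235 are distinct squarefree integers > 1 with 46295 not a perfect square). To show equality we compute the minimal polynomial of γ. From γ = √197 + √235: γ^2 = 197 + 2√(46295) + 235 = 432 + 2√(46295), so γ^2 - 432 = 2√(46295); squaring, (γ^2 - 432)^2 = 4·46295, i.e. γ^4 - 864γ^2 + 186624 - 185180 = 0, i.e. γ^4 - 864γ^2 + 1444 = 0. So γ is a root of x^4 - 864x^2 + 1444. This polynomial is irreducible over Q: it has no rational root (each ±√197 ± √235 is irrational), and any factorization into two quadratics over Q would force √(46295) ∈ Q (pairing opposite roots) or √197, √235 ∈ Q (other pairings), all impossible. Hence [Q(γ):Q] = 4 = [Q(√197, √235):Q], so Q(γ) = Q(√197, √235).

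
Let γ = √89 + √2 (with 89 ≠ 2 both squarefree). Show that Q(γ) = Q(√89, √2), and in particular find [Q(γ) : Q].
[Q(γ) : Q] = 4 (equivalently, Q(γ) = Q(√89, √2))

Obviously Q(γ) ⊆ Q(√89, √2), and [Q(√89, √2):Q] = 4 (since 89, 2 are distinct squarefree integers > 1 with 178 not a perfect square). To show equality we compute the minimal polynomial of γ. From γ = √89 + √2: γ^2 = 89 + 2√(178) + 2 = 91 + 2√(178), so γ^2 - 91 = 2√(178); squaring, (γ^2 - 91)^2 = 4·178, i.e. γ^4 - 182γ^2 + 8281 - 712 = 0, i.e. γ^4 - 182γ^2 + 7569 = 0. So γ is a root of x^4 - 182x^2 + 7569. This polynomial is irreducible over Q: it has no rational root (each ±√89 ± √2 is irrational), and any factorization into two quadratics over Q would force √(178) ∈ Q (pairing opposite roots) or √89, √2 ∈ Q (other pairings), all impossible. Hence [Q(γ):Q] = 4 = [Q(√89, √2):Q], so Q(γ) = Q(√89, √2).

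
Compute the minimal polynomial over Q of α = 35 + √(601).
m_α(x) = x^2 - 70x + 624

From α - 35 = √(601), squaring gives (α - 35)^2 = 601, i.e. α^2 - 70α + 1225 = 601, so α^2 - 70α + 624 = 0. The discriminant of x^2 - 70x + 624 is (-70)^2 - 4·(624) = 4900 - 2496 = 2404, and 4·(601) is not a perfect square in Q since 601 is squarefree and ≠ 1. Hence x^2 - 70x + 624 is irreducible over Q and is the minimal polynomial of α.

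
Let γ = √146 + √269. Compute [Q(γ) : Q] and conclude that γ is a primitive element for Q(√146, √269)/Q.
[Q(γ) : Q] = 4 (equivalently, Q(γ) = Q(√146, √269))

Obviously Q(γ) ⊆ Q(√146, √269), and [Q(√146, √269):Q] = 4 (since 146, 269 are distinct squarefree integers > 1 with 39274 not a perfect square). To show equality we compute the minimal polynomial of γ. From γ = √146 + √269: γ^2 = 146 + 2√(39274) + 269 = 415 + 2√(39274), so γ^2 - 415 = 2√(39274); squaring, (γ^2 - 415)^2 = 4·39274, i.e. γ^4 - 830γ^2 + 172225 - 157096 = 0, i.e. γ^4 - 830γ^2 + 15129 = 0. So γ is a root of x^4 - 830x^2 + 15129. This polynomial is irreducible over Q: it has no rational root (each ±√146 ± √269 is irrational), and any factorization into two quadratics over Q would force √(39274) ∈ Q (pairing opposite roots) or √146, √269 ∈ Q (other pairings), all impossible. Hence [Q(γ):Q] = 4 = [Q(√146, √269):Q], so Q(γ) = Q(√146, √269).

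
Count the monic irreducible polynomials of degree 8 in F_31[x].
There are 106611264240 monic irreducible polynomials of degree 8 over F_31

Each element of F_{31^8} that lies in no proper subfield is a root of exactly one monic irreducible of degree 8 over F_31, and each such polynomial has 8 distinct roots in F_{31^8}. By Möbius inversion the count is N_31(8) = (1/8) Σ_{d|8} μ(8/d) · 31^d = (1/8)(μ(8)·31^1 + μ(4)·31^2 + μ(2)·31^4 + μ(1)·31^8) = 852890113920/8 = 106611264240.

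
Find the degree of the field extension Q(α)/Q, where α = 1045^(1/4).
[Q(α):Q] = 4

α is a root of x^4 - 1045. By Eisenstein's criterion at the prime p = 5 (which divides the constant term 1045 but p^2 = 25 does not, since 1045 is squarefree), x^4 - 1045 is irreducible over Q. Hence [Q(α):Q] = 4.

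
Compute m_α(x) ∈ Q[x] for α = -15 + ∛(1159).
m_α(x) = x^3 + 45x^2 + 675x + 2216

Set β = α + 15 = ∛(1159), so β^3 = 1159. Then (α + 15)^3 - 1159 = 0, i.e. α is a root of g(x) = (x + 15)^3 - 1159 = x^3 + 45x^2 + 675x + 2216. Since g(x) = h(x + 15) where h(x) = x^3 - 1159, and h is irreducible over Q (because 1159 is not a perfect cube, so h has no rational root, and a monic cubic with no rational root is irreducible), g is also irreducible (irreducibility is preserved under the substitution x → x + 15). Hence m_α(x) = x^3 + 45x^2 + 675x + 2216.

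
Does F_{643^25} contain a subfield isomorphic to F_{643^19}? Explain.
No: F_{643^19} is not a subfield of F_{643^25}

F_{p^m} embeds in F_{p^n} iff m | n. Here 19 ∤ 25 (since 25 = 1·19 + 6 with remainder 6 ≠ 0), so F_{643^19} is not a subfield of F_{643^25}. Equivalently: if it were, the tower law would give 19 = [F_{643^19}:F_643] dividing [F_{643^25}:F_643] = 25, contradiction.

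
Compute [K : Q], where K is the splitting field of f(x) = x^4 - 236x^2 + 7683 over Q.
[K : Q] = 4

Solving the quadratic in x^2: x^2 = (236 ± √(236^2 - 4·7683))/2 = (236 ± √24964)/2 = (236 ± 158)/2, giving x^2 = 197 or x^2 = 39. So f(x) = (x^2 - 197)(x^2 - 39) and the roots of f are ±√197, ±√39. Hence the splitting field is K = Q(√197, √39). Since 197 and 39 are distinct squarefree integers > 1, their product 7683 is not a perfect square, so √39 ∉ Q(√197). By the tower law [K:Q] = [Q(√197,√39):Q(√197)] · [Q(√197):Q] = 2 · 2 = 4.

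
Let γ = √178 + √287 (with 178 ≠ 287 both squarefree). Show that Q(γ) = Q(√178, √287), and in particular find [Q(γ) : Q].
[Q(γ) : Q] = 4 (equivalently, Q(γ) = Q(√178, √287))

Obviously Q(γ) ⊆ Q(√178, √287), and [Q(√178, √287):Q] = 4 (since 178, 287 are distinct squarefree integers > 1 with 51086 not a perfect square). To show equality we compute the minimal polynomial of γ. From γ = √178 + √287: γ^2 = 178 + 2√(51086) + 287 = 465 + 2√(51086), so γ^2 - 465 = 2√(51086); squaring, (γ^2 - 465)^2 = 4·51086, i.e. γ^4 - 930γ^2 + 216225 - 204344 = 0, i.e. γ^4 - 930γ^2 + 11881 = 0. So γ is a root of x^4 - 930x^2 + 11881. This polynomial is irreducible over Q: it has no rational root (each ±√178 ± √287 is irrational), and any factorization into two quadratics over Q would force √(51086) ∈ Q (pairing opposite roots) or √178, √287 ∈ Q (other pairings), all impossible. Hence [Q(γ):Q] = 4 = [Q(√178, √287):Q], so Q(γ) = Q(√178, √287).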